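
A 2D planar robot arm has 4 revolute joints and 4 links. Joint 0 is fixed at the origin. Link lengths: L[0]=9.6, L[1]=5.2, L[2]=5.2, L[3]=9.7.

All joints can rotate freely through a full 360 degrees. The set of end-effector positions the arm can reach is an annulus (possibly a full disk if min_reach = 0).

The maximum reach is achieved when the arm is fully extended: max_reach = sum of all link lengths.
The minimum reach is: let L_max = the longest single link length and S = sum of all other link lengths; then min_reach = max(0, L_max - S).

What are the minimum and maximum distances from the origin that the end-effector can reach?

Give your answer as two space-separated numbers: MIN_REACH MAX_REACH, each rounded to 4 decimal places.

Answer: 0.0000 29.7000

Derivation:
Link lengths: [9.6, 5.2, 5.2, 9.7]
max_reach = 9.6 + 5.2 + 5.2 + 9.7 = 29.7
L_max = max([9.6, 5.2, 5.2, 9.7]) = 9.7
S (sum of others) = 29.7 - 9.7 = 20
min_reach = max(0, 9.7 - 20) = max(0, -10.3) = 0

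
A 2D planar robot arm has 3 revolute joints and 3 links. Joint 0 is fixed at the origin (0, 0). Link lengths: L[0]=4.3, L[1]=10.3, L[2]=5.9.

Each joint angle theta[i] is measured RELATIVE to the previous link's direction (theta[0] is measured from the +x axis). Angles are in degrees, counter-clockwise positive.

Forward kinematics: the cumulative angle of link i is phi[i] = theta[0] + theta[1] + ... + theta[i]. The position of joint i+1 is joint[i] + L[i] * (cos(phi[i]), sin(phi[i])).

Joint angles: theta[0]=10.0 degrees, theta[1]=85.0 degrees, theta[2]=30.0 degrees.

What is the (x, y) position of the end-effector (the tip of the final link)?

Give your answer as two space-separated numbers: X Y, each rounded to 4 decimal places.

Answer: -0.0471 15.8405

Derivation:
joint[0] = (0.0000, 0.0000)  (base)
link 0: phi[0] = 10 = 10 deg
  cos(10 deg) = 0.9848, sin(10 deg) = 0.1736
  joint[1] = (0.0000, 0.0000) + 4.3 * (0.9848, 0.1736) = (0.0000 + 4.2347, 0.0000 + 0.7467) = (4.2347, 0.7467)
link 1: phi[1] = 10 + 85 = 95 deg
  cos(95 deg) = -0.0872, sin(95 deg) = 0.9962
  joint[2] = (4.2347, 0.7467) + 10.3 * (-0.0872, 0.9962) = (4.2347 + -0.8977, 0.7467 + 10.2608) = (3.3370, 11.0075)
link 2: phi[2] = 10 + 85 + 30 = 125 deg
  cos(125 deg) = -0.5736, sin(125 deg) = 0.8192
  joint[3] = (3.3370, 11.0075) + 5.9 * (-0.5736, 0.8192) = (3.3370 + -3.3841, 11.0075 + 4.8330) = (-0.0471, 15.8405)
End effector: (-0.0471, 15.8405)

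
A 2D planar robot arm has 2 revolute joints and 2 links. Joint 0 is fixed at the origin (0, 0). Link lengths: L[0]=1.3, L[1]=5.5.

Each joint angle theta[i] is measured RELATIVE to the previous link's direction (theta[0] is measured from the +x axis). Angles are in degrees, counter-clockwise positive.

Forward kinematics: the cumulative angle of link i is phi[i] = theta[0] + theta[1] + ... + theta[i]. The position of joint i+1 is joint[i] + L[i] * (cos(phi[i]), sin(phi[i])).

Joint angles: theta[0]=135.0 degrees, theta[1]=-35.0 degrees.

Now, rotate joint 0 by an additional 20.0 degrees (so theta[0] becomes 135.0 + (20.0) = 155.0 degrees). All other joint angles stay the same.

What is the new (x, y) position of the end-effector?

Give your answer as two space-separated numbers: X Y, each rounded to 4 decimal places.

Answer: -3.9282 5.3125

Derivation:
joint[0] = (0.0000, 0.0000)  (base)
link 0: phi[0] = 155 = 155 deg
  cos(155 deg) = -0.9063, sin(155 deg) = 0.4226
  joint[1] = (0.0000, 0.0000) + 1.3 * (-0.9063, 0.4226) = (0.0000 + -1.1782, 0.0000 + 0.5494) = (-1.1782, 0.5494)
link 1: phi[1] = 155 + -35 = 120 deg
  cos(120 deg) = -0.5000, sin(120 deg) = 0.8660
  joint[2] = (-1.1782, 0.5494) + 5.5 * (-0.5000, 0.8660) = (-1.1782 + -2.7500, 0.5494 + 4.7631) = (-3.9282, 5.3125)
End effector: (-3.9282, 5.3125)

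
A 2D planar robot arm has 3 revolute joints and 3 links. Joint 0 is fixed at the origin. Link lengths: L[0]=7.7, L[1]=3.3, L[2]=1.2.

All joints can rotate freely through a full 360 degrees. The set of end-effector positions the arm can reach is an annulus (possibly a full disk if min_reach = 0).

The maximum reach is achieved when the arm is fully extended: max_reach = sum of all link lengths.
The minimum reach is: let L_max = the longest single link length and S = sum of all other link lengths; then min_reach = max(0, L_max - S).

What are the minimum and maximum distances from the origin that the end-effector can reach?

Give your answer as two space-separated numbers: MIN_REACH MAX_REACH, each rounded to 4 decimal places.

Answer: 3.2000 12.2000

Derivation:
Link lengths: [7.7, 3.3, 1.2]
max_reach = 7.7 + 3.3 + 1.2 = 12.2
L_max = max([7.7, 3.3, 1.2]) = 7.7
S (sum of others) = 12.2 - 7.7 = 4.5
min_reach = max(0, 7.7 - 4.5) = max(0, 3.2) = 3.2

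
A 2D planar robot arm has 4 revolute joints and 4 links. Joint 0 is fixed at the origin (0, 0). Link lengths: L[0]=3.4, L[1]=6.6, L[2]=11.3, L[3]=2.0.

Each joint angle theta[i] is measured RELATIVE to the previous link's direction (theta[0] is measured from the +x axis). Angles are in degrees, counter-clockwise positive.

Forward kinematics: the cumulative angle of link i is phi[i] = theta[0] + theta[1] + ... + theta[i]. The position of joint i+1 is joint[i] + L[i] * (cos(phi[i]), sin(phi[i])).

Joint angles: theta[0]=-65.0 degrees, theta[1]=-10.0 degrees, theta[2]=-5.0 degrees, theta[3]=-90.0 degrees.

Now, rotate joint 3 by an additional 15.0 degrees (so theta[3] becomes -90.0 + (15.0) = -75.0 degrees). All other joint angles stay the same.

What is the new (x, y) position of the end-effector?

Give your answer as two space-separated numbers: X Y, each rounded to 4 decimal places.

joint[0] = (0.0000, 0.0000)  (base)
link 0: phi[0] = -65 = -65 deg
  cos(-65 deg) = 0.4226, sin(-65 deg) = -0.9063
  joint[1] = (0.0000, 0.0000) + 3.4 * (0.4226, -0.9063) = (0.0000 + 1.4369, 0.0000 + -3.0814) = (1.4369, -3.0814)
link 1: phi[1] = -65 + -10 = -75 deg
  cos(-75 deg) = 0.2588, sin(-75 deg) = -0.9659
  joint[2] = (1.4369, -3.0814) + 6.6 * (0.2588, -0.9659) = (1.4369 + 1.7082, -3.0814 + -6.3751) = (3.1451, -9.4566)
link 2: phi[2] = -65 + -10 + -5 = -80 deg
  cos(-80 deg) = 0.1736, sin(-80 deg) = -0.9848
  joint[3] = (3.1451, -9.4566) + 11.3 * (0.1736, -0.9848) = (3.1451 + 1.9622, -9.4566 + -11.1283) = (5.1073, -20.5849)
link 3: phi[3] = -65 + -10 + -5 + -75 = -155 deg
  cos(-155 deg) = -0.9063, sin(-155 deg) = -0.4226
  joint[4] = (5.1073, -20.5849) + 2 * (-0.9063, -0.4226) = (5.1073 + -1.8126, -20.5849 + -0.8452) = (3.2947, -21.4301)
End effector: (3.2947, -21.4301)

Answer: 3.2947 -21.4301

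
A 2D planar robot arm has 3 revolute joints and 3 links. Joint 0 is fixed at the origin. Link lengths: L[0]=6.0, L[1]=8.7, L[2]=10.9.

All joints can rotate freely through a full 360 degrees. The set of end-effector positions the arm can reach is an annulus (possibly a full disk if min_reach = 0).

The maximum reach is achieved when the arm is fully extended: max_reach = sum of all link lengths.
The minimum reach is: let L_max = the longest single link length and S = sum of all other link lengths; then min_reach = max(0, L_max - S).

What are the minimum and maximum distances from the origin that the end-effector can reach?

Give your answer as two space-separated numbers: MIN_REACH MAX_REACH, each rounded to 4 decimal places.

Link lengths: [6.0, 8.7, 10.9]
max_reach = 6 + 8.7 + 10.9 = 25.6
L_max = max([6.0, 8.7, 10.9]) = 10.9
S (sum of others) = 25.6 - 10.9 = 14.7
min_reach = max(0, 10.9 - 14.7) = max(0, -3.8) = 0

Answer: 0.0000 25.6000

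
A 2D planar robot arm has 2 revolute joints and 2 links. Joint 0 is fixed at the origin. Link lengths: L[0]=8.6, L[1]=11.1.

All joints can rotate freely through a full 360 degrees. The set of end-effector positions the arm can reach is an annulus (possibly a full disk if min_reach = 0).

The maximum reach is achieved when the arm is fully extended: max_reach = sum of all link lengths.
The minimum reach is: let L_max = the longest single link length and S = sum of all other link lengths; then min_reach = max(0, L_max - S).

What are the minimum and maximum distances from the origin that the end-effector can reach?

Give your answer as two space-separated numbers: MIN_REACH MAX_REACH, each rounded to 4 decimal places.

Link lengths: [8.6, 11.1]
max_reach = 8.6 + 11.1 = 19.7
L_max = max([8.6, 11.1]) = 11.1
S (sum of others) = 19.7 - 11.1 = 8.6
min_reach = max(0, 11.1 - 8.6) = max(0, 2.5) = 2.5

Answer: 2.5000 19.7000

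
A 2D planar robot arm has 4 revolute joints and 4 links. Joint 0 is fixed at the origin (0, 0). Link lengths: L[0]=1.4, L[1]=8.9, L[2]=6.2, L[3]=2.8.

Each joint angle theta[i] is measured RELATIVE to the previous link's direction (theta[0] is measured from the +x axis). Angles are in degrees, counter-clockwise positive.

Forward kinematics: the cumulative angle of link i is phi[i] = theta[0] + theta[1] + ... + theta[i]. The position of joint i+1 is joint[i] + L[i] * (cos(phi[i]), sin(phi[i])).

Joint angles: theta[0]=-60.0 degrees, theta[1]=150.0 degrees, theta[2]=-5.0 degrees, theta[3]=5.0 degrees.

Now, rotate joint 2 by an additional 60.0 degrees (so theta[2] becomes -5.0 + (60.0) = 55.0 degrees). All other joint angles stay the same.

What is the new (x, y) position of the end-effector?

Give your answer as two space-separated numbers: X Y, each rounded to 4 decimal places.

Answer: -6.8036 12.6437

Derivation:
joint[0] = (0.0000, 0.0000)  (base)
link 0: phi[0] = -60 = -60 deg
  cos(-60 deg) = 0.5000, sin(-60 deg) = -0.8660
  joint[1] = (0.0000, 0.0000) + 1.4 * (0.5000, -0.8660) = (0.0000 + 0.7000, 0.0000 + -1.2124) = (0.7000, -1.2124)
link 1: phi[1] = -60 + 150 = 90 deg
  cos(90 deg) = 0.0000, sin(90 deg) = 1.0000
  joint[2] = (0.7000, -1.2124) + 8.9 * (0.0000, 1.0000) = (0.7000 + 0.0000, -1.2124 + 8.9000) = (0.7000, 7.6876)
link 2: phi[2] = -60 + 150 + 55 = 145 deg
  cos(145 deg) = -0.8192, sin(145 deg) = 0.5736
  joint[3] = (0.7000, 7.6876) + 6.2 * (-0.8192, 0.5736) = (0.7000 + -5.0787, 7.6876 + 3.5562) = (-4.3787, 11.2437)
link 3: phi[3] = -60 + 150 + 55 + 5 = 150 deg
  cos(150 deg) = -0.8660, sin(150 deg) = 0.5000
  joint[4] = (-4.3787, 11.2437) + 2.8 * (-0.8660, 0.5000) = (-4.3787 + -2.4249, 11.2437 + 1.4000) = (-6.8036, 12.6437)
End effector: (-6.8036, 12.6437)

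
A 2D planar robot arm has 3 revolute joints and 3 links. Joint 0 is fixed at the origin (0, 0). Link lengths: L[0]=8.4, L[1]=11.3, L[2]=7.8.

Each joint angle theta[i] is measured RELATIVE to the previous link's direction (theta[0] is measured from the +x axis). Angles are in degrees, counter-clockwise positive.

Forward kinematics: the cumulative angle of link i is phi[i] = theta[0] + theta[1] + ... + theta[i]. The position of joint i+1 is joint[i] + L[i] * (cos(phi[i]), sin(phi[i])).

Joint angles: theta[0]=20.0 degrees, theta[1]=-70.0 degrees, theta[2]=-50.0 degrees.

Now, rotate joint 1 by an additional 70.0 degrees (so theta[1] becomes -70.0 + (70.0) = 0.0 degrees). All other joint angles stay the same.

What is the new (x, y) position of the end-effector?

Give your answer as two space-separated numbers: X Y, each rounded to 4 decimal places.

joint[0] = (0.0000, 0.0000)  (base)
link 0: phi[0] = 20 = 20 deg
  cos(20 deg) = 0.9397, sin(20 deg) = 0.3420
  joint[1] = (0.0000, 0.0000) + 8.4 * (0.9397, 0.3420) = (0.0000 + 7.8934, 0.0000 + 2.8730) = (7.8934, 2.8730)
link 1: phi[1] = 20 + 0 = 20 deg
  cos(20 deg) = 0.9397, sin(20 deg) = 0.3420
  joint[2] = (7.8934, 2.8730) + 11.3 * (0.9397, 0.3420) = (7.8934 + 10.6185, 2.8730 + 3.8648) = (18.5119, 6.7378)
link 2: phi[2] = 20 + 0 + -50 = -30 deg
  cos(-30 deg) = 0.8660, sin(-30 deg) = -0.5000
  joint[3] = (18.5119, 6.7378) + 7.8 * (0.8660, -0.5000) = (18.5119 + 6.7550, 6.7378 + -3.9000) = (25.2669, 2.8378)
End effector: (25.2669, 2.8378)

Answer: 25.2669 2.8378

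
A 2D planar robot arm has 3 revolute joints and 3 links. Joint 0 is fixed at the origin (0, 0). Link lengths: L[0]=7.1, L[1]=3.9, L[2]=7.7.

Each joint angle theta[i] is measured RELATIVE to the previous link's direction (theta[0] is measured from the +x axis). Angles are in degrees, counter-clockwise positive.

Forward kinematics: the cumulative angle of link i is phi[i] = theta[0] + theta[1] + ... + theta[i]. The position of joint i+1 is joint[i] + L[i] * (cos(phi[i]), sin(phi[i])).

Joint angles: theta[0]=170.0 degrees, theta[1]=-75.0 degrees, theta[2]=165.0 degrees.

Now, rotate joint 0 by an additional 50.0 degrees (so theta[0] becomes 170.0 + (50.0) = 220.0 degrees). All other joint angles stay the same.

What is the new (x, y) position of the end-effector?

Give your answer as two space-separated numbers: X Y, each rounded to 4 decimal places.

Answer: -3.6841 -8.2254

Derivation:
joint[0] = (0.0000, 0.0000)  (base)
link 0: phi[0] = 220 = 220 deg
  cos(220 deg) = -0.7660, sin(220 deg) = -0.6428
  joint[1] = (0.0000, 0.0000) + 7.1 * (-0.7660, -0.6428) = (0.0000 + -5.4389, 0.0000 + -4.5638) = (-5.4389, -4.5638)
link 1: phi[1] = 220 + -75 = 145 deg
  cos(145 deg) = -0.8192, sin(145 deg) = 0.5736
  joint[2] = (-5.4389, -4.5638) + 3.9 * (-0.8192, 0.5736) = (-5.4389 + -3.1947, -4.5638 + 2.2369) = (-8.6336, -2.3268)
link 2: phi[2] = 220 + -75 + 165 = 310 deg
  cos(310 deg) = 0.6428, sin(310 deg) = -0.7660
  joint[3] = (-8.6336, -2.3268) + 7.7 * (0.6428, -0.7660) = (-8.6336 + 4.9495, -2.3268 + -5.8985) = (-3.6841, -8.2254)
End effector: (-3.6841, -8.2254)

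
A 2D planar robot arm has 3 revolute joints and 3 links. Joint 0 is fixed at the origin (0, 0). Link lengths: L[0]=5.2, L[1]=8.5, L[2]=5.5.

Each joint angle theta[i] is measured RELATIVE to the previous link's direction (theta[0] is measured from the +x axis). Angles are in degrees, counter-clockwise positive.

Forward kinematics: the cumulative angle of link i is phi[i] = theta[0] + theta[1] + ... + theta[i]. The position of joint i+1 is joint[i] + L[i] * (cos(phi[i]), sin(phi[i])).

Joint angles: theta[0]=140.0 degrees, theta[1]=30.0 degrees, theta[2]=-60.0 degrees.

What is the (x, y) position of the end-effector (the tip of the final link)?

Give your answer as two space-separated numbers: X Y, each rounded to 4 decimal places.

joint[0] = (0.0000, 0.0000)  (base)
link 0: phi[0] = 140 = 140 deg
  cos(140 deg) = -0.7660, sin(140 deg) = 0.6428
  joint[1] = (0.0000, 0.0000) + 5.2 * (-0.7660, 0.6428) = (0.0000 + -3.9834, 0.0000 + 3.3425) = (-3.9834, 3.3425)
link 1: phi[1] = 140 + 30 = 170 deg
  cos(170 deg) = -0.9848, sin(170 deg) = 0.1736
  joint[2] = (-3.9834, 3.3425) + 8.5 * (-0.9848, 0.1736) = (-3.9834 + -8.3709, 3.3425 + 1.4760) = (-12.3543, 4.8185)
link 2: phi[2] = 140 + 30 + -60 = 110 deg
  cos(110 deg) = -0.3420, sin(110 deg) = 0.9397
  joint[3] = (-12.3543, 4.8185) + 5.5 * (-0.3420, 0.9397) = (-12.3543 + -1.8811, 4.8185 + 5.1683) = (-14.2354, 9.9868)
End effector: (-14.2354, 9.9868)

Answer: -14.2354 9.9868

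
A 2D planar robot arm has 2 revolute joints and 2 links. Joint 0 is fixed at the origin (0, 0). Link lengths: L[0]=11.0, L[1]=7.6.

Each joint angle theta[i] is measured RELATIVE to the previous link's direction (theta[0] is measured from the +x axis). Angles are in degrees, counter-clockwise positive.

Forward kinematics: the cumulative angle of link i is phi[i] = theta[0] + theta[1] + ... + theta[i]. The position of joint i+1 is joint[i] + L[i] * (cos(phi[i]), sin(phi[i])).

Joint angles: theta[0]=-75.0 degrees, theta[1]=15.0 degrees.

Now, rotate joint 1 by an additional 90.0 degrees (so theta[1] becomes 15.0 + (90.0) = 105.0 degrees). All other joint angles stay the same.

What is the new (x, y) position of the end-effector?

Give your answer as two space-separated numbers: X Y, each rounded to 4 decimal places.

joint[0] = (0.0000, 0.0000)  (base)
link 0: phi[0] = -75 = -75 deg
  cos(-75 deg) = 0.2588, sin(-75 deg) = -0.9659
  joint[1] = (0.0000, 0.0000) + 11 * (0.2588, -0.9659) = (0.0000 + 2.8470, 0.0000 + -10.6252) = (2.8470, -10.6252)
link 1: phi[1] = -75 + 105 = 30 deg
  cos(30 deg) = 0.8660, sin(30 deg) = 0.5000
  joint[2] = (2.8470, -10.6252) + 7.6 * (0.8660, 0.5000) = (2.8470 + 6.5818, -10.6252 + 3.8000) = (9.4288, -6.8252)
End effector: (9.4288, -6.8252)

Answer: 9.4288 -6.8252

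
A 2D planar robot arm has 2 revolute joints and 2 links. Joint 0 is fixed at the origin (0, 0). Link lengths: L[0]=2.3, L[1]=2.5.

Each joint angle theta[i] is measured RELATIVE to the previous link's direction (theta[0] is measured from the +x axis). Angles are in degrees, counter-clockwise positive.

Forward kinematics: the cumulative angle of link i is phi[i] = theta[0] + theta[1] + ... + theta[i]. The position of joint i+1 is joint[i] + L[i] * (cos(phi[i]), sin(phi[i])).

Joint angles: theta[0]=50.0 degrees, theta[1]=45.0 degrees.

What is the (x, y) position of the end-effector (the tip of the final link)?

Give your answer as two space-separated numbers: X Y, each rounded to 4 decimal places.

Answer: 1.2605 4.2524

Derivation:
joint[0] = (0.0000, 0.0000)  (base)
link 0: phi[0] = 50 = 50 deg
  cos(50 deg) = 0.6428, sin(50 deg) = 0.7660
  joint[1] = (0.0000, 0.0000) + 2.3 * (0.6428, 0.7660) = (0.0000 + 1.4784, 0.0000 + 1.7619) = (1.4784, 1.7619)
link 1: phi[1] = 50 + 45 = 95 deg
  cos(95 deg) = -0.0872, sin(95 deg) = 0.9962
  joint[2] = (1.4784, 1.7619) + 2.5 * (-0.0872, 0.9962) = (1.4784 + -0.2179, 1.7619 + 2.4905) = (1.2605, 4.2524)
End effector: (1.2605, 4.2524)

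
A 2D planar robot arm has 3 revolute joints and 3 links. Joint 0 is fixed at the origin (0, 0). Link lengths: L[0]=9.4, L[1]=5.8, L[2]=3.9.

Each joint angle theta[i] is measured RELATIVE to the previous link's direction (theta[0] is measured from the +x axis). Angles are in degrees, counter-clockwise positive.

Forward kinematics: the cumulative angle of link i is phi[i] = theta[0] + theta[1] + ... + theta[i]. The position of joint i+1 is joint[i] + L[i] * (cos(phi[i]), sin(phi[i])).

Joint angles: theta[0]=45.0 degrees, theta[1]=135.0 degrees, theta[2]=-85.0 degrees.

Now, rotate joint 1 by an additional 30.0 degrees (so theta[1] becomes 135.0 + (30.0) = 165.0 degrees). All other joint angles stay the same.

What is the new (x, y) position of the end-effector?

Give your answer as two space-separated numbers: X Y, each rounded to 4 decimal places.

Answer: -0.6131 6.9415

Derivation:
joint[0] = (0.0000, 0.0000)  (base)
link 0: phi[0] = 45 = 45 deg
  cos(45 deg) = 0.7071, sin(45 deg) = 0.7071
  joint[1] = (0.0000, 0.0000) + 9.4 * (0.7071, 0.7071) = (0.0000 + 6.6468, 0.0000 + 6.6468) = (6.6468, 6.6468)
link 1: phi[1] = 45 + 165 = 210 deg
  cos(210 deg) = -0.8660, sin(210 deg) = -0.5000
  joint[2] = (6.6468, 6.6468) + 5.8 * (-0.8660, -0.5000) = (6.6468 + -5.0229, 6.6468 + -2.9000) = (1.6239, 3.7468)
link 2: phi[2] = 45 + 165 + -85 = 125 deg
  cos(125 deg) = -0.5736, sin(125 deg) = 0.8192
  joint[3] = (1.6239, 3.7468) + 3.9 * (-0.5736, 0.8192) = (1.6239 + -2.2369, 3.7468 + 3.1947) = (-0.6131, 6.9415)
End effector: (-0.6131, 6.9415)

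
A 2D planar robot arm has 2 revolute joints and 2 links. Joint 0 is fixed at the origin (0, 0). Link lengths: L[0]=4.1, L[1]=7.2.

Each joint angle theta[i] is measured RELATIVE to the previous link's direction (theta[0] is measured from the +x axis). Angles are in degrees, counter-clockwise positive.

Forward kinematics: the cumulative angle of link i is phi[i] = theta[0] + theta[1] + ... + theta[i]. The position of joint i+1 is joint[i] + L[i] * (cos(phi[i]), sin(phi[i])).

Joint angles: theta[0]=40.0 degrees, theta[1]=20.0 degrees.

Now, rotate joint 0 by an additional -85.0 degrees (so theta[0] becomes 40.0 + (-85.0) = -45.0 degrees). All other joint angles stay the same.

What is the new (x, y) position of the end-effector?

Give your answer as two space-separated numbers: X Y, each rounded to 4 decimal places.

joint[0] = (0.0000, 0.0000)  (base)
link 0: phi[0] = -45 = -45 deg
  cos(-45 deg) = 0.7071, sin(-45 deg) = -0.7071
  joint[1] = (0.0000, 0.0000) + 4.1 * (0.7071, -0.7071) = (0.0000 + 2.8991, 0.0000 + -2.8991) = (2.8991, -2.8991)
link 1: phi[1] = -45 + 20 = -25 deg
  cos(-25 deg) = 0.9063, sin(-25 deg) = -0.4226
  joint[2] = (2.8991, -2.8991) + 7.2 * (0.9063, -0.4226) = (2.8991 + 6.5254, -2.8991 + -3.0429) = (9.4246, -5.9420)
End effector: (9.4246, -5.9420)

Answer: 9.4246 -5.9420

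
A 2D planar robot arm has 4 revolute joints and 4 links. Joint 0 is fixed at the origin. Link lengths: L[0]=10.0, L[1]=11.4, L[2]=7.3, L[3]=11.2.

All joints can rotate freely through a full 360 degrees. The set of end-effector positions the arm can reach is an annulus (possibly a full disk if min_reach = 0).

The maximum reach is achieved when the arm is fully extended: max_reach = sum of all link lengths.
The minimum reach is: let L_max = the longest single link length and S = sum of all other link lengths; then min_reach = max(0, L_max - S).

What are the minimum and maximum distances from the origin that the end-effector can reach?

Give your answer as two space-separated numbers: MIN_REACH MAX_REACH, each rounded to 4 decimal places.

Answer: 0.0000 39.9000

Derivation:
Link lengths: [10.0, 11.4, 7.3, 11.2]
max_reach = 10 + 11.4 + 7.3 + 11.2 = 39.9
L_max = max([10.0, 11.4, 7.3, 11.2]) = 11.4
S (sum of others) = 39.9 - 11.4 = 28.5
min_reach = max(0, 11.4 - 28.5) = max(0, -17.1) = 0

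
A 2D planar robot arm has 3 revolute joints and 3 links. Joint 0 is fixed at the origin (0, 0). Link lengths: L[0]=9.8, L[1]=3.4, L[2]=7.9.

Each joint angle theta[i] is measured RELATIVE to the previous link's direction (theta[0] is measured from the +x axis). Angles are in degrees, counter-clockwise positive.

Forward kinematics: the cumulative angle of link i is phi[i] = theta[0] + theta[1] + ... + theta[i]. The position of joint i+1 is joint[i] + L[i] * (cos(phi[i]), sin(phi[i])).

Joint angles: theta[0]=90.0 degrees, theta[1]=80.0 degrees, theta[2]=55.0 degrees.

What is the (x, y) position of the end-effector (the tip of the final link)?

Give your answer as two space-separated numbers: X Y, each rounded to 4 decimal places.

joint[0] = (0.0000, 0.0000)  (base)
link 0: phi[0] = 90 = 90 deg
  cos(90 deg) = 0.0000, sin(90 deg) = 1.0000
  joint[1] = (0.0000, 0.0000) + 9.8 * (0.0000, 1.0000) = (0.0000 + 0.0000, 0.0000 + 9.8000) = (0.0000, 9.8000)
link 1: phi[1] = 90 + 80 = 170 deg
  cos(170 deg) = -0.9848, sin(170 deg) = 0.1736
  joint[2] = (0.0000, 9.8000) + 3.4 * (-0.9848, 0.1736) = (0.0000 + -3.3483, 9.8000 + 0.5904) = (-3.3483, 10.3904)
link 2: phi[2] = 90 + 80 + 55 = 225 deg
  cos(225 deg) = -0.7071, sin(225 deg) = -0.7071
  joint[3] = (-3.3483, 10.3904) + 7.9 * (-0.7071, -0.7071) = (-3.3483 + -5.5861, 10.3904 + -5.5861) = (-8.9345, 4.8043)
End effector: (-8.9345, 4.8043)

Answer: -8.9345 4.8043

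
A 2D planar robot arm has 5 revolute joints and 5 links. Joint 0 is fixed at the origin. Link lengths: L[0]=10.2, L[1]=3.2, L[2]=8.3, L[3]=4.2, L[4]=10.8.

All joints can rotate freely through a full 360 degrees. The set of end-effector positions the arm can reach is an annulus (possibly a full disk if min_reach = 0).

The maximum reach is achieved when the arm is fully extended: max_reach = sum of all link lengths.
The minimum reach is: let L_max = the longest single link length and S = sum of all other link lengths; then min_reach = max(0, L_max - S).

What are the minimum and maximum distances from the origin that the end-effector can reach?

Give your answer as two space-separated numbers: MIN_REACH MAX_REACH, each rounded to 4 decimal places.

Answer: 0.0000 36.7000

Derivation:
Link lengths: [10.2, 3.2, 8.3, 4.2, 10.8]
max_reach = 10.2 + 3.2 + 8.3 + 4.2 + 10.8 = 36.7
L_max = max([10.2, 3.2, 8.3, 4.2, 10.8]) = 10.8
S (sum of others) = 36.7 - 10.8 = 25.9
min_reach = max(0, 10.8 - 25.9) = max(0, -15.1) = 0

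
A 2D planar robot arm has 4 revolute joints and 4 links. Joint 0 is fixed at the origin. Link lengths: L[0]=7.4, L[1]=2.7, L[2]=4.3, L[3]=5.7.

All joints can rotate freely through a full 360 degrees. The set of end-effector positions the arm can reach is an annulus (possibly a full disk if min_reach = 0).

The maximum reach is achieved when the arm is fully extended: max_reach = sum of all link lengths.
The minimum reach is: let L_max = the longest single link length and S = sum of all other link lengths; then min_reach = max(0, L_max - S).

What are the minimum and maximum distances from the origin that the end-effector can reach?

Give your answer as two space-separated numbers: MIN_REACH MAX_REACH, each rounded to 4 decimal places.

Link lengths: [7.4, 2.7, 4.3, 5.7]
max_reach = 7.4 + 2.7 + 4.3 + 5.7 = 20.1
L_max = max([7.4, 2.7, 4.3, 5.7]) = 7.4
S (sum of others) = 20.1 - 7.4 = 12.7
min_reach = max(0, 7.4 - 12.7) = max(0, -5.3) = 0

Answer: 0.0000 20.1000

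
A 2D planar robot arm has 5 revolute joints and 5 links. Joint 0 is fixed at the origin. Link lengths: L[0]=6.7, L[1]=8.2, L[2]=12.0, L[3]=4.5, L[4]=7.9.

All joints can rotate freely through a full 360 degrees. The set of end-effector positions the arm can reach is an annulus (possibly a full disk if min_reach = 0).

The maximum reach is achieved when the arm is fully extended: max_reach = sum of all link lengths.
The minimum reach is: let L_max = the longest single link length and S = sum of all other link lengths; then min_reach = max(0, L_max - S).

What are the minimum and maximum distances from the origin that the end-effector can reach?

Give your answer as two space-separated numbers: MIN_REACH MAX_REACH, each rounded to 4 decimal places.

Answer: 0.0000 39.3000

Derivation:
Link lengths: [6.7, 8.2, 12.0, 4.5, 7.9]
max_reach = 6.7 + 8.2 + 12 + 4.5 + 7.9 = 39.3
L_max = max([6.7, 8.2, 12.0, 4.5, 7.9]) = 12
S (sum of others) = 39.3 - 12 = 27.3
min_reach = max(0, 12 - 27.3) = max(0, -15.3) = 0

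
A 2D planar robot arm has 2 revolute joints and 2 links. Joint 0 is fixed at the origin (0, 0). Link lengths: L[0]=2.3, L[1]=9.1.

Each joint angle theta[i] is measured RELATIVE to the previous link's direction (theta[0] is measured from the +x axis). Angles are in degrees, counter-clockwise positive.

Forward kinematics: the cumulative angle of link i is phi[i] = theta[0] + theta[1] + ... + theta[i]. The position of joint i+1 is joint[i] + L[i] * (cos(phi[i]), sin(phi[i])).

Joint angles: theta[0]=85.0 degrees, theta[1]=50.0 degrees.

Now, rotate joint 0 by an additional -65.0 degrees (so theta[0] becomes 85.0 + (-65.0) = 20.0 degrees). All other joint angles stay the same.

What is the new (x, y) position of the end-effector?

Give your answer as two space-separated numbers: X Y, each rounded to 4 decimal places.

Answer: 5.2737 9.3378

Derivation:
joint[0] = (0.0000, 0.0000)  (base)
link 0: phi[0] = 20 = 20 deg
  cos(20 deg) = 0.9397, sin(20 deg) = 0.3420
  joint[1] = (0.0000, 0.0000) + 2.3 * (0.9397, 0.3420) = (0.0000 + 2.1613, 0.0000 + 0.7866) = (2.1613, 0.7866)
link 1: phi[1] = 20 + 50 = 70 deg
  cos(70 deg) = 0.3420, sin(70 deg) = 0.9397
  joint[2] = (2.1613, 0.7866) + 9.1 * (0.3420, 0.9397) = (2.1613 + 3.1124, 0.7866 + 8.5512) = (5.2737, 9.3378)
End effector: (5.2737, 9.3378)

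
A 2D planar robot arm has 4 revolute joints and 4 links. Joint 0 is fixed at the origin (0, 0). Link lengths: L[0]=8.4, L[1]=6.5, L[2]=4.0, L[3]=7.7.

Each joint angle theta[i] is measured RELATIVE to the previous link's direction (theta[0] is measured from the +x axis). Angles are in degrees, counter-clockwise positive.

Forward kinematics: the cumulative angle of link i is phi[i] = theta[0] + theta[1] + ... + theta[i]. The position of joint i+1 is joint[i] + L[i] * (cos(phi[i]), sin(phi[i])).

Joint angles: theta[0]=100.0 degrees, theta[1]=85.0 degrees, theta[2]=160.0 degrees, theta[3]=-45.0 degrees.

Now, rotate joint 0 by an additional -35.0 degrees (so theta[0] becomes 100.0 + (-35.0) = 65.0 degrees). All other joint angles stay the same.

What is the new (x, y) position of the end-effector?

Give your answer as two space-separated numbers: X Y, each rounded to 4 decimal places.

Answer: -0.1791 0.1281

Derivation:
joint[0] = (0.0000, 0.0000)  (base)
link 0: phi[0] = 65 = 65 deg
  cos(65 deg) = 0.4226, sin(65 deg) = 0.9063
  joint[1] = (0.0000, 0.0000) + 8.4 * (0.4226, 0.9063) = (0.0000 + 3.5500, 0.0000 + 7.6130) = (3.5500, 7.6130)
link 1: phi[1] = 65 + 85 = 150 deg
  cos(150 deg) = -0.8660, sin(150 deg) = 0.5000
  joint[2] = (3.5500, 7.6130) + 6.5 * (-0.8660, 0.5000) = (3.5500 + -5.6292, 7.6130 + 3.2500) = (-2.0792, 10.8630)
link 2: phi[2] = 65 + 85 + 160 = 310 deg
  cos(310 deg) = 0.6428, sin(310 deg) = -0.7660
  joint[3] = (-2.0792, 10.8630) + 4 * (0.6428, -0.7660) = (-2.0792 + 2.5712, 10.8630 + -3.0642) = (0.4920, 7.7988)
link 3: phi[3] = 65 + 85 + 160 + -45 = 265 deg
  cos(265 deg) = -0.0872, sin(265 deg) = -0.9962
  joint[4] = (0.4920, 7.7988) + 7.7 * (-0.0872, -0.9962) = (0.4920 + -0.6711, 7.7988 + -7.6707) = (-0.1791, 0.1281)
End effector: (-0.1791, 0.1281)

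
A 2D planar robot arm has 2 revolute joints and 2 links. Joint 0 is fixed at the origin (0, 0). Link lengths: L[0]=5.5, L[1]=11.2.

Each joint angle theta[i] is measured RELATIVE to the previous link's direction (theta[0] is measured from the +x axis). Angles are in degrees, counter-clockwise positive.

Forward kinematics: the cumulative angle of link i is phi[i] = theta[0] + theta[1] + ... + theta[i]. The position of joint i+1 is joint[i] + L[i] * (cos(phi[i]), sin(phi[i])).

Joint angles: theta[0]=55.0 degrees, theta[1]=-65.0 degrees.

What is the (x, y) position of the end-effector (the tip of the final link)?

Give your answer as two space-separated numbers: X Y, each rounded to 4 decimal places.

Answer: 14.1845 2.5605

Derivation:
joint[0] = (0.0000, 0.0000)  (base)
link 0: phi[0] = 55 = 55 deg
  cos(55 deg) = 0.5736, sin(55 deg) = 0.8192
  joint[1] = (0.0000, 0.0000) + 5.5 * (0.5736, 0.8192) = (0.0000 + 3.1547, 0.0000 + 4.5053) = (3.1547, 4.5053)
link 1: phi[1] = 55 + -65 = -10 deg
  cos(-10 deg) = 0.9848, sin(-10 deg) = -0.1736
  joint[2] = (3.1547, 4.5053) + 11.2 * (0.9848, -0.1736) = (3.1547 + 11.0298, 4.5053 + -1.9449) = (14.1845, 2.5605)
End effector: (14.1845, 2.5605)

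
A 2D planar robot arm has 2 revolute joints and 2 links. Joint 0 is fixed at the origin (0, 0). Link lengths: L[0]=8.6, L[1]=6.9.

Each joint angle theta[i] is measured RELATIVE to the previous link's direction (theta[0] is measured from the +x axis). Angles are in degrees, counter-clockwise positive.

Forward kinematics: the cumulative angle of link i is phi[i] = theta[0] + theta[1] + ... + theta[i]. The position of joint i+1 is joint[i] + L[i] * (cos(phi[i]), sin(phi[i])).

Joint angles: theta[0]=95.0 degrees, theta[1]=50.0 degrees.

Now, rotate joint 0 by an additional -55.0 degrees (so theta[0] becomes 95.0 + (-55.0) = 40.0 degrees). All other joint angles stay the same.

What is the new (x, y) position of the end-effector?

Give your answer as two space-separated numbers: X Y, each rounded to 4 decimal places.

Answer: 6.5880 12.4280

Derivation:
joint[0] = (0.0000, 0.0000)  (base)
link 0: phi[0] = 40 = 40 deg
  cos(40 deg) = 0.7660, sin(40 deg) = 0.6428
  joint[1] = (0.0000, 0.0000) + 8.6 * (0.7660, 0.6428) = (0.0000 + 6.5880, 0.0000 + 5.5280) = (6.5880, 5.5280)
link 1: phi[1] = 40 + 50 = 90 deg
  cos(90 deg) = 0.0000, sin(90 deg) = 1.0000
  joint[2] = (6.5880, 5.5280) + 6.9 * (0.0000, 1.0000) = (6.5880 + 0.0000, 5.5280 + 6.9000) = (6.5880, 12.4280)
End effector: (6.5880, 12.4280)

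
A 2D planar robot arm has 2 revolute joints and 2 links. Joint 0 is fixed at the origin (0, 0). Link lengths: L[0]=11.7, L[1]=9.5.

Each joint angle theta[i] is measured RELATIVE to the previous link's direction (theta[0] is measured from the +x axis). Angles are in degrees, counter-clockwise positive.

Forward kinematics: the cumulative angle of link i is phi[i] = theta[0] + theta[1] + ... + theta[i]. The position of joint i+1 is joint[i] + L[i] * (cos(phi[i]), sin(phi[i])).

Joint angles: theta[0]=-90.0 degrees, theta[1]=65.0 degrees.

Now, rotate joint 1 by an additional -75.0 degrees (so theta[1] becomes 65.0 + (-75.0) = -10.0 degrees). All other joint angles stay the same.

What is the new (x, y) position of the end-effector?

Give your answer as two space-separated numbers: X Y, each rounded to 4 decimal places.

joint[0] = (0.0000, 0.0000)  (base)
link 0: phi[0] = -90 = -90 deg
  cos(-90 deg) = 0.0000, sin(-90 deg) = -1.0000
  joint[1] = (0.0000, 0.0000) + 11.7 * (0.0000, -1.0000) = (0.0000 + 0.0000, 0.0000 + -11.7000) = (0.0000, -11.7000)
link 1: phi[1] = -90 + -10 = -100 deg
  cos(-100 deg) = -0.1736, sin(-100 deg) = -0.9848
  joint[2] = (0.0000, -11.7000) + 9.5 * (-0.1736, -0.9848) = (0.0000 + -1.6497, -11.7000 + -9.3557) = (-1.6497, -21.0557)
End effector: (-1.6497, -21.0557)

Answer: -1.6497 -21.0557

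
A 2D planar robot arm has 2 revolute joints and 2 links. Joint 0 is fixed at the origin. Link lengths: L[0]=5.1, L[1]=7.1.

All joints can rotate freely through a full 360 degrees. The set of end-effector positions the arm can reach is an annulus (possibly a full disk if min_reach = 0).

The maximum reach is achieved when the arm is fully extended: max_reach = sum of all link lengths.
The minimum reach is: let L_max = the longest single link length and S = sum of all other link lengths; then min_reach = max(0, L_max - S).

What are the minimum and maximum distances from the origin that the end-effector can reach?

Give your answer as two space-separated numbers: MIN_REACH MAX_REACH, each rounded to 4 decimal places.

Answer: 2.0000 12.2000

Derivation:
Link lengths: [5.1, 7.1]
max_reach = 5.1 + 7.1 = 12.2
L_max = max([5.1, 7.1]) = 7.1
S (sum of others) = 12.2 - 7.1 = 5.1
min_reach = max(0, 7.1 - 5.1) = max(0, 2) = 2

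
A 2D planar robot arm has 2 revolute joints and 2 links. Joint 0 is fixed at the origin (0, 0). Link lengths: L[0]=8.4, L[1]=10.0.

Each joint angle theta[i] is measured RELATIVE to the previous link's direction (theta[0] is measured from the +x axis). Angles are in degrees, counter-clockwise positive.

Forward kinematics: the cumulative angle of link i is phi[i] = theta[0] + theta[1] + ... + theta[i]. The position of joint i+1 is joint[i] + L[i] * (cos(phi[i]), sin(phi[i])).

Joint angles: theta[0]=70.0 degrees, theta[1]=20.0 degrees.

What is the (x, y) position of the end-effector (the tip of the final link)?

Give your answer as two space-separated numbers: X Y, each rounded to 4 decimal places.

Answer: 2.8730 17.8934

Derivation:
joint[0] = (0.0000, 0.0000)  (base)
link 0: phi[0] = 70 = 70 deg
  cos(70 deg) = 0.3420, sin(70 deg) = 0.9397
  joint[1] = (0.0000, 0.0000) + 8.4 * (0.3420, 0.9397) = (0.0000 + 2.8730, 0.0000 + 7.8934) = (2.8730, 7.8934)
link 1: phi[1] = 70 + 20 = 90 deg
  cos(90 deg) = 0.0000, sin(90 deg) = 1.0000
  joint[2] = (2.8730, 7.8934) + 10 * (0.0000, 1.0000) = (2.8730 + 0.0000, 7.8934 + 10.0000) = (2.8730, 17.8934)
End effector: (2.8730, 17.8934)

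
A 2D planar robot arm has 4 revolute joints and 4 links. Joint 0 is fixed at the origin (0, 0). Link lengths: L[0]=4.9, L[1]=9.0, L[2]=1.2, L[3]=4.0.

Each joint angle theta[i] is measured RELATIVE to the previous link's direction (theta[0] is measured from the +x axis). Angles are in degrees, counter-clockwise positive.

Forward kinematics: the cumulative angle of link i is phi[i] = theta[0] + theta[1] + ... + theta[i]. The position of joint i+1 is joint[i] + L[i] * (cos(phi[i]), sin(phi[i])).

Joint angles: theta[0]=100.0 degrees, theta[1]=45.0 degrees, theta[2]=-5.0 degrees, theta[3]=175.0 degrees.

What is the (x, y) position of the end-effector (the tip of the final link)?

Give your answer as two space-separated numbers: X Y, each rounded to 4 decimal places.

Answer: -6.3141 7.9307

Derivation:
joint[0] = (0.0000, 0.0000)  (base)
link 0: phi[0] = 100 = 100 deg
  cos(100 deg) = -0.1736, sin(100 deg) = 0.9848
  joint[1] = (0.0000, 0.0000) + 4.9 * (-0.1736, 0.9848) = (0.0000 + -0.8509, 0.0000 + 4.8256) = (-0.8509, 4.8256)
link 1: phi[1] = 100 + 45 = 145 deg
  cos(145 deg) = -0.8192, sin(145 deg) = 0.5736
  joint[2] = (-0.8509, 4.8256) + 9 * (-0.8192, 0.5736) = (-0.8509 + -7.3724, 4.8256 + 5.1622) = (-8.2232, 9.9877)
link 2: phi[2] = 100 + 45 + -5 = 140 deg
  cos(140 deg) = -0.7660, sin(140 deg) = 0.6428
  joint[3] = (-8.2232, 9.9877) + 1.2 * (-0.7660, 0.6428) = (-8.2232 + -0.9193, 9.9877 + 0.7713) = (-9.1425, 10.7591)
link 3: phi[3] = 100 + 45 + -5 + 175 = 315 deg
  cos(315 deg) = 0.7071, sin(315 deg) = -0.7071
  joint[4] = (-9.1425, 10.7591) + 4 * (0.7071, -0.7071) = (-9.1425 + 2.8284, 10.7591 + -2.8284) = (-6.3141, 7.9307)
End effector: (-6.3141, 7.9307)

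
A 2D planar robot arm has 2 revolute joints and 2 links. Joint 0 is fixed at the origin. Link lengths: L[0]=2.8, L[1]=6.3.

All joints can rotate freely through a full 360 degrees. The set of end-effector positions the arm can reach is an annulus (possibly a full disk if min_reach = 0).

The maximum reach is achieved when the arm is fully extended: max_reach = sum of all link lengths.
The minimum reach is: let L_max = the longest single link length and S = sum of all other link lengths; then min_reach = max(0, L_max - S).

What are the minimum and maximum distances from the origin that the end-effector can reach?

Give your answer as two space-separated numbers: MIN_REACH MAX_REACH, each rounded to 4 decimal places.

Answer: 3.5000 9.1000

Derivation:
Link lengths: [2.8, 6.3]
max_reach = 2.8 + 6.3 = 9.1
L_max = max([2.8, 6.3]) = 6.3
S (sum of others) = 9.1 - 6.3 = 2.8
min_reach = max(0, 6.3 - 2.8) = max(0, 3.5) = 3.5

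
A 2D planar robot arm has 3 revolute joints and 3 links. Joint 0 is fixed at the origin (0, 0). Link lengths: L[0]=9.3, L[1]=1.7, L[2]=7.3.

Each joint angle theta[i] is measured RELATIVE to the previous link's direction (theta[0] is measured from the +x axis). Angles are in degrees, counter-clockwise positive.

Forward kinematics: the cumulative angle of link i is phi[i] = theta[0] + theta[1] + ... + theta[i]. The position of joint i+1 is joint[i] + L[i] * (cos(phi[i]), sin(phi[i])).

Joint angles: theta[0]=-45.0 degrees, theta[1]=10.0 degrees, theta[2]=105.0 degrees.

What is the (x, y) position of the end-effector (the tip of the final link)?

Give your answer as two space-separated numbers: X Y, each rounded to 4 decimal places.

Answer: 10.4654 -0.6914

Derivation:
joint[0] = (0.0000, 0.0000)  (base)
link 0: phi[0] = -45 = -45 deg
  cos(-45 deg) = 0.7071, sin(-45 deg) = -0.7071
  joint[1] = (0.0000, 0.0000) + 9.3 * (0.7071, -0.7071) = (0.0000 + 6.5761, 0.0000 + -6.5761) = (6.5761, -6.5761)
link 1: phi[1] = -45 + 10 = -35 deg
  cos(-35 deg) = 0.8192, sin(-35 deg) = -0.5736
  joint[2] = (6.5761, -6.5761) + 1.7 * (0.8192, -0.5736) = (6.5761 + 1.3926, -6.5761 + -0.9751) = (7.9687, -7.5512)
link 2: phi[2] = -45 + 10 + 105 = 70 deg
  cos(70 deg) = 0.3420, sin(70 deg) = 0.9397
  joint[3] = (7.9687, -7.5512) + 7.3 * (0.3420, 0.9397) = (7.9687 + 2.4967, -7.5512 + 6.8598) = (10.4654, -0.6914)
End effector: (10.4654, -0.6914)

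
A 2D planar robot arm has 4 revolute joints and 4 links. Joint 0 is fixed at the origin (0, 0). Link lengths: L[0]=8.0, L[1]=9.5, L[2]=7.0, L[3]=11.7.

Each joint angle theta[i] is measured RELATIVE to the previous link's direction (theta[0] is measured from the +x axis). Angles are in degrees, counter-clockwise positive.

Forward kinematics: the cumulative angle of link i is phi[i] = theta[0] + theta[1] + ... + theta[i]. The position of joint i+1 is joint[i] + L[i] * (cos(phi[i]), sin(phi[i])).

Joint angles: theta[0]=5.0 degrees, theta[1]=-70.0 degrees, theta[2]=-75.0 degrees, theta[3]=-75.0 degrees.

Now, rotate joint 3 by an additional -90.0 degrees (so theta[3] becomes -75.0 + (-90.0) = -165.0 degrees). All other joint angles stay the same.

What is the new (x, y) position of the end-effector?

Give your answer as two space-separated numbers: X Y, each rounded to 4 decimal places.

Answer: 13.3330 -2.8281

Derivation:
joint[0] = (0.0000, 0.0000)  (base)
link 0: phi[0] = 5 = 5 deg
  cos(5 deg) = 0.9962, sin(5 deg) = 0.0872
  joint[1] = (0.0000, 0.0000) + 8 * (0.9962, 0.0872) = (0.0000 + 7.9696, 0.0000 + 0.6972) = (7.9696, 0.6972)
link 1: phi[1] = 5 + -70 = -65 deg
  cos(-65 deg) = 0.4226, sin(-65 deg) = -0.9063
  joint[2] = (7.9696, 0.6972) + 9.5 * (0.4226, -0.9063) = (7.9696 + 4.0149, 0.6972 + -8.6099) = (11.9844, -7.9127)
link 2: phi[2] = 5 + -70 + -75 = -140 deg
  cos(-140 deg) = -0.7660, sin(-140 deg) = -0.6428
  joint[3] = (11.9844, -7.9127) + 7 * (-0.7660, -0.6428) = (11.9844 + -5.3623, -7.9127 + -4.4995) = (6.6221, -12.4122)
link 3: phi[3] = 5 + -70 + -75 + -165 = -305 deg
  cos(-305 deg) = 0.5736, sin(-305 deg) = 0.8192
  joint[4] = (6.6221, -12.4122) + 11.7 * (0.5736, 0.8192) = (6.6221 + 6.7108, -12.4122 + 9.5841) = (13.3330, -2.8281)
End effector: (13.3330, -2.8281)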